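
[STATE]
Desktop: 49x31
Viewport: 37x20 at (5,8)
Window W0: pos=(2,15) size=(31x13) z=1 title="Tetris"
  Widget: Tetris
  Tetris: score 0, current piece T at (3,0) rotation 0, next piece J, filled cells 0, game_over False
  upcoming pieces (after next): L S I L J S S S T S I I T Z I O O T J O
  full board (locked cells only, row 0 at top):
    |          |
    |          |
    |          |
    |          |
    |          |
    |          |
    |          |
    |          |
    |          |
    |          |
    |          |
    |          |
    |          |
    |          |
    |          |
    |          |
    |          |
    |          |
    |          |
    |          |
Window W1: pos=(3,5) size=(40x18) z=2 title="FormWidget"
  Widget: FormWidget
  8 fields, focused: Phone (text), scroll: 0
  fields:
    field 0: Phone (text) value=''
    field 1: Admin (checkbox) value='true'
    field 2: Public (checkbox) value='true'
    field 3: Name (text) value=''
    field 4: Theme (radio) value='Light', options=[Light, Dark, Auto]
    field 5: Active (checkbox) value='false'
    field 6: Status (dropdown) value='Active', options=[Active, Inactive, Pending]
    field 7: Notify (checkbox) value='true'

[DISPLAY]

 Phone:      [                      ]
 Admin:      [x]                     
 Public:     [x]                     
 Name:       [                      ]
 Theme:      (●) Light  ( ) Dark  ( )
 Active:     [ ]                     
 Status:     [Active               ▼]
 Notify:     [x]                     
                                     
                                     
                                     
                                     
                                     
                                     
━━━━━━━━━━━━━━━━━━━━━━━━━━━━━━━━━━━━━
        │                  ┃         
        │Score:            ┃         
        │0                 ┃         
        │                  ┃         
━━━━━━━━━━━━━━━━━━━━━━━━━━━┛         


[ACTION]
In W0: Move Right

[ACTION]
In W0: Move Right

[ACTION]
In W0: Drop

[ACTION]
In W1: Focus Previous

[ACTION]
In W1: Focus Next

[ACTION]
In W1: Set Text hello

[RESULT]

 Phone:      [hello                 ]
 Admin:      [x]                     
 Public:     [x]                     
 Name:       [                      ]
 Theme:      (●) Light  ( ) Dark  ( )
 Active:     [ ]                     
 Status:     [Active               ▼]
 Notify:     [x]                     
                                     
                                     
                                     
                                     
                                     
                                     
━━━━━━━━━━━━━━━━━━━━━━━━━━━━━━━━━━━━━
        │                  ┃         
        │Score:            ┃         
        │0                 ┃         
        │                  ┃         
━━━━━━━━━━━━━━━━━━━━━━━━━━━┛         


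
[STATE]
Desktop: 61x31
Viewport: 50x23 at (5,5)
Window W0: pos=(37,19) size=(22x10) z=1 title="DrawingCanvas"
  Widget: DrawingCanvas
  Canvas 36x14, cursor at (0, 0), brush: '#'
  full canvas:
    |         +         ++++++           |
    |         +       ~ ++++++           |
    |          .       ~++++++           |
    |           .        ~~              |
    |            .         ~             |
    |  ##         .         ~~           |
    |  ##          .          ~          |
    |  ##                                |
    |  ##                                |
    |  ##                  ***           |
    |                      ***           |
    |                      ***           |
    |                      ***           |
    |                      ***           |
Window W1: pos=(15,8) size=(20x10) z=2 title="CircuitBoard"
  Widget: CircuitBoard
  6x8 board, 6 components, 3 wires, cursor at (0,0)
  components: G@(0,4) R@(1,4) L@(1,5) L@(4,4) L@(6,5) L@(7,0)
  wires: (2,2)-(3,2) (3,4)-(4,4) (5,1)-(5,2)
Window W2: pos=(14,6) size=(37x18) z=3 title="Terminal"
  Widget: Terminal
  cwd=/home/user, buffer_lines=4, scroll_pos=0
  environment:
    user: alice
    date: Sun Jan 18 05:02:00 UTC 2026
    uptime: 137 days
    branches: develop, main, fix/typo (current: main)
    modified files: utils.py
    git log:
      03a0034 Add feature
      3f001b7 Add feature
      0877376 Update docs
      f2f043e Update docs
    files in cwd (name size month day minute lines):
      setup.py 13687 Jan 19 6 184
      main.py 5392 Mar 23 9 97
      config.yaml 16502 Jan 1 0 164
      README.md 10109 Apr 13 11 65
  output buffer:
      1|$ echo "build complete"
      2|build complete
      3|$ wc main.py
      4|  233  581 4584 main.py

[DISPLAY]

                                                  
         ┏━━━━━━━━━━━━━━━━━━━━━━━━━━━━━━━━━━━┓    
         ┃ Terminal                          ┃    
         ┠───────────────────────────────────┨    
         ┃$ echo "build complete"            ┃    
         ┃build complete                     ┃    
         ┃$ wc main.py                       ┃    
         ┃  233  581 4584 main.py            ┃    
         ┃$ █                                ┃    
         ┃                                   ┃    
         ┃                                   ┃    
         ┃                                   ┃    
         ┃                                   ┃    
         ┃                                   ┃    
         ┃                                   ┃━━━━
         ┃                                   ┃s   
         ┃                                   ┃────
         ┃                                   ┃    
         ┗━━━━━━━━━━━━━━━━━━━━━━━━━━━━━━━━━━━┛    
                                ┃          .      
                                ┃           .     
                                ┃            .    
                                ┃  ##         .   


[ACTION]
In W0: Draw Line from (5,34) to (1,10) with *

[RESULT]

                                                  
         ┏━━━━━━━━━━━━━━━━━━━━━━━━━━━━━━━━━━━┓    
         ┃ Terminal                          ┃    
         ┠───────────────────────────────────┨    
         ┃$ echo "build complete"            ┃    
         ┃build complete                     ┃    
         ┃$ wc main.py                       ┃    
         ┃  233  581 4584 main.py            ┃    
         ┃$ █                                ┃    
         ┃                                   ┃    
         ┃                                   ┃    
         ┃                                   ┃    
         ┃                                   ┃    
         ┃                                   ┃    
         ┃                                   ┃━━━━
         ┃                                   ┃s   
         ┃                                   ┃────
         ┃                                   ┃    
         ┗━━━━━━━━━━━━━━━━━━━━━━━━━━━━━━━━━━━┛    
                                ┃          .  ****
                                ┃           .     
                                ┃            .    
                                ┃  ##         .   


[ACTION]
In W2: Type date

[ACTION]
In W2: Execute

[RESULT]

                                                  
         ┏━━━━━━━━━━━━━━━━━━━━━━━━━━━━━━━━━━━┓    
         ┃ Terminal                          ┃    
         ┠───────────────────────────────────┨    
         ┃$ echo "build complete"            ┃    
         ┃build complete                     ┃    
         ┃$ wc main.py                       ┃    
         ┃  233  581 4584 main.py            ┃    
         ┃$ date                             ┃    
         ┃Sun Jan 18 05:02:00 UTC 2026       ┃    
         ┃$ █                                ┃    
         ┃                                   ┃    
         ┃                                   ┃    
         ┃                                   ┃    
         ┃                                   ┃━━━━
         ┃                                   ┃s   
         ┃                                   ┃────
         ┃                                   ┃    
         ┗━━━━━━━━━━━━━━━━━━━━━━━━━━━━━━━━━━━┛    
                                ┃          .  ****
                                ┃           .     
                                ┃            .    
                                ┃  ##         .   


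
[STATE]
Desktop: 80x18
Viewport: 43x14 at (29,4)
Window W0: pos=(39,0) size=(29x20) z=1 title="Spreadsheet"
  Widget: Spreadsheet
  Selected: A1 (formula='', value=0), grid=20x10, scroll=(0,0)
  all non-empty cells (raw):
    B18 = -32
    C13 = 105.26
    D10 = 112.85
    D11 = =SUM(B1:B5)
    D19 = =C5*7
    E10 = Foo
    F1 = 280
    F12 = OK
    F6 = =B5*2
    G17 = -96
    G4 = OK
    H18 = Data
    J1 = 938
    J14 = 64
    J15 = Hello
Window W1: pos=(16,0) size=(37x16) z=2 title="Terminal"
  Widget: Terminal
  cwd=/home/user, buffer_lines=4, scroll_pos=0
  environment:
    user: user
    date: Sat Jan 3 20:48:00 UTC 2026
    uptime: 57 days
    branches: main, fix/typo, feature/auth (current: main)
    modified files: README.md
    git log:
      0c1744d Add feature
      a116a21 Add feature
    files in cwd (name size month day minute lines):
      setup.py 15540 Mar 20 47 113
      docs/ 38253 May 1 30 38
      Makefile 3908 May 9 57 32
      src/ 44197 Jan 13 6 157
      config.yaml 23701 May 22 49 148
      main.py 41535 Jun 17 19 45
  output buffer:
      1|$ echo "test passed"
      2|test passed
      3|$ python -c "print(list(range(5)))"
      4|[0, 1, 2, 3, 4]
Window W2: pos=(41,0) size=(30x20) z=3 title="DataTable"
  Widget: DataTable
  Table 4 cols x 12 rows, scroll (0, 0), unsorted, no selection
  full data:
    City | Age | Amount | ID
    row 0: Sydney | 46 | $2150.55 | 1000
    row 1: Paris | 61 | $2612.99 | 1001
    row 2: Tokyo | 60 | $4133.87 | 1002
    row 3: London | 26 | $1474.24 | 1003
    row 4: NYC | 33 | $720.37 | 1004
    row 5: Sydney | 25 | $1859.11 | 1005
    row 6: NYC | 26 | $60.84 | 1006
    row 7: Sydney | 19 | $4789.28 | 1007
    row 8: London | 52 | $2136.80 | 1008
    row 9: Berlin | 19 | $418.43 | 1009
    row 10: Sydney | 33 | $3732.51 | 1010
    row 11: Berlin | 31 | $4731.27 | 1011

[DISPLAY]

            ┃──────┼───┼────────┼────    ┃ 
"print(list(┃Sydney│46 │$2150.55│1000    ┃ 
 4]         ┃Paris │61 │$2612.99│1001    ┃ 
            ┃Tokyo │60 │$4133.87│1002    ┃ 
            ┃London│26 │$1474.24│1003    ┃ 
            ┃NYC   │33 │$720.37 │1004    ┃ 
            ┃Sydney│25 │$1859.11│1005    ┃ 
            ┃NYC   │26 │$60.84  │1006    ┃ 
            ┃Sydney│19 │$4789.28│1007    ┃ 
            ┃London│52 │$2136.80│1008    ┃ 
            ┃Berlin│19 │$418.43 │1009    ┃ 
━━━━━━━━━━━━┃Sydney│33 │$3732.51│1010    ┃ 
          ┃ ┃Berlin│31 │$4731.27│1011    ┃ 
          ┃ ┃                            ┃ 


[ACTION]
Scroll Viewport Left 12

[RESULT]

test passed             ┃──────┼───┼───────
$ python -c "print(list(┃Sydney│46 │$2150.5
[0, 1, 2, 3, 4]         ┃Paris │61 │$2612.9
$ █                     ┃Tokyo │60 │$4133.8
                        ┃London│26 │$1474.2
                        ┃NYC   │33 │$720.37
                        ┃Sydney│25 │$1859.1
                        ┃NYC   │26 │$60.84 
                        ┃Sydney│19 │$4789.2
                        ┃London│52 │$2136.8
                        ┃Berlin│19 │$418.43
━━━━━━━━━━━━━━━━━━━━━━━━┃Sydney│33 │$3732.5
                      ┃ ┃Berlin│31 │$4731.2
                      ┃ ┃                  


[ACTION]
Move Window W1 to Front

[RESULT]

test passed                        ┃───────
$ python -c "print(list(range(5)))"┃$2150.5
[0, 1, 2, 3, 4]                    ┃$2612.9
$ █                                ┃$4133.8
                                   ┃$1474.2
                                   ┃$720.37
                                   ┃$1859.1
                                   ┃$60.84 
                                   ┃$4789.2
                                   ┃$2136.8
                                   ┃$418.43
━━━━━━━━━━━━━━━━━━━━━━━━━━━━━━━━━━━┛$3732.5
                      ┃ ┃Berlin│31 │$4731.2
                      ┃ ┃                  


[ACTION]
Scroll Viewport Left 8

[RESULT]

       ┃test passed                        
       ┃$ python -c "print(list(range(5)))"
       ┃[0, 1, 2, 3, 4]                    
       ┃$ █                                
       ┃                                   
       ┃                                   
       ┃                                   
       ┃                                   
       ┃                                   
       ┃                                   
       ┃                                   
       ┗━━━━━━━━━━━━━━━━━━━━━━━━━━━━━━━━━━━
                              ┃ ┃Berlin│31 
                              ┃ ┃          


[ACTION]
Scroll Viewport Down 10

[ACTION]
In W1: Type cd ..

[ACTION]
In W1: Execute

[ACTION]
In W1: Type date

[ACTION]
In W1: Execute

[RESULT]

       ┃test passed                        
       ┃$ python -c "print(list(range(5)))"
       ┃[0, 1, 2, 3, 4]                    
       ┃$ cd ..                            
       ┃                                   
       ┃$ date                             
       ┃Sat Jan 3 20:48:00 UTC 2026        
       ┃$ █                                
       ┃                                   
       ┃                                   
       ┃                                   
       ┗━━━━━━━━━━━━━━━━━━━━━━━━━━━━━━━━━━━
                              ┃ ┃Berlin│31 
                              ┃ ┃          


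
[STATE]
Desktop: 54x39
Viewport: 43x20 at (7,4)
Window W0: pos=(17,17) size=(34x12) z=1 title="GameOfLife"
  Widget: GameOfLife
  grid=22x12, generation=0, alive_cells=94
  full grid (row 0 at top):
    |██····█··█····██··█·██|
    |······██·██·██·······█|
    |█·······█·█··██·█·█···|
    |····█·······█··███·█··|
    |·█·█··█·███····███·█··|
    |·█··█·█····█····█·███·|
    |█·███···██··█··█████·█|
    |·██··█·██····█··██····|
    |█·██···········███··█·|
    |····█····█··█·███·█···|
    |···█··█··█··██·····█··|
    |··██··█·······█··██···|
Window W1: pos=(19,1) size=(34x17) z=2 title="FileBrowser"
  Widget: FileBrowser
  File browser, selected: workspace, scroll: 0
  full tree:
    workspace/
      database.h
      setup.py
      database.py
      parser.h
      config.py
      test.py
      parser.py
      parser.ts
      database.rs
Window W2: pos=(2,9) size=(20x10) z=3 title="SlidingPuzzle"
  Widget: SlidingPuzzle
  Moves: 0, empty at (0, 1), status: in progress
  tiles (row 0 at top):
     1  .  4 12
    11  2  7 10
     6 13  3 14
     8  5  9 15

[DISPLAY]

            ┃> [-] workspace/              
            ┃    database.h                
            ┃    setup.py                  
            ┃    database.py               
            ┃    parser.h                  
━━━━━━━━━━━━━━┓  config.py                 
dingPuzzle    ┃  test.py                   
──────────────┨  parser.py                 
─┬────┬────┬──┃  parser.ts                 
 │    │  4 │ 1┃  database.rs               
─┼────┼────┼──┃                            
 │  2 │  7 │ 1┃                            
─┼────┼────┼──┃                            
 │ 13 │  3 │ 1┃━━━━━━━━━━━━━━━━━━━━━━━━━━━━
━━━━━━━━━━━━━━┛eOfLife                     
          ┠────────────────────────────────
          ┃Gen: 0                          
          ┃█·······█·█··██·█·█···          
          ┃····█·······█··███·█··          
          ┃·█·█··█·███····███·█··          


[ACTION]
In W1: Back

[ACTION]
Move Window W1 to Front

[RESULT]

            ┃> [-] workspace/              
            ┃    database.h                
            ┃    setup.py                  
            ┃    database.py               
            ┃    parser.h                  
━━━━━━━━━━━━┃    config.py                 
dingPuzzle  ┃    test.py                   
────────────┃    parser.py                 
─┬────┬────┬┃    parser.ts                 
 │    │  4 │┃    database.rs               
─┼────┼────┼┃                              
 │  2 │  7 │┃                              
─┼────┼────┼┃                              
 │ 13 │  3 │┗━━━━━━━━━━━━━━━━━━━━━━━━━━━━━━
━━━━━━━━━━━━━━┛eOfLife                     
          ┠────────────────────────────────
          ┃Gen: 0                          
          ┃█·······█·█··██·█·█···          
          ┃····█·······█··███·█··          
          ┃·█·█··█·███····███·█··          


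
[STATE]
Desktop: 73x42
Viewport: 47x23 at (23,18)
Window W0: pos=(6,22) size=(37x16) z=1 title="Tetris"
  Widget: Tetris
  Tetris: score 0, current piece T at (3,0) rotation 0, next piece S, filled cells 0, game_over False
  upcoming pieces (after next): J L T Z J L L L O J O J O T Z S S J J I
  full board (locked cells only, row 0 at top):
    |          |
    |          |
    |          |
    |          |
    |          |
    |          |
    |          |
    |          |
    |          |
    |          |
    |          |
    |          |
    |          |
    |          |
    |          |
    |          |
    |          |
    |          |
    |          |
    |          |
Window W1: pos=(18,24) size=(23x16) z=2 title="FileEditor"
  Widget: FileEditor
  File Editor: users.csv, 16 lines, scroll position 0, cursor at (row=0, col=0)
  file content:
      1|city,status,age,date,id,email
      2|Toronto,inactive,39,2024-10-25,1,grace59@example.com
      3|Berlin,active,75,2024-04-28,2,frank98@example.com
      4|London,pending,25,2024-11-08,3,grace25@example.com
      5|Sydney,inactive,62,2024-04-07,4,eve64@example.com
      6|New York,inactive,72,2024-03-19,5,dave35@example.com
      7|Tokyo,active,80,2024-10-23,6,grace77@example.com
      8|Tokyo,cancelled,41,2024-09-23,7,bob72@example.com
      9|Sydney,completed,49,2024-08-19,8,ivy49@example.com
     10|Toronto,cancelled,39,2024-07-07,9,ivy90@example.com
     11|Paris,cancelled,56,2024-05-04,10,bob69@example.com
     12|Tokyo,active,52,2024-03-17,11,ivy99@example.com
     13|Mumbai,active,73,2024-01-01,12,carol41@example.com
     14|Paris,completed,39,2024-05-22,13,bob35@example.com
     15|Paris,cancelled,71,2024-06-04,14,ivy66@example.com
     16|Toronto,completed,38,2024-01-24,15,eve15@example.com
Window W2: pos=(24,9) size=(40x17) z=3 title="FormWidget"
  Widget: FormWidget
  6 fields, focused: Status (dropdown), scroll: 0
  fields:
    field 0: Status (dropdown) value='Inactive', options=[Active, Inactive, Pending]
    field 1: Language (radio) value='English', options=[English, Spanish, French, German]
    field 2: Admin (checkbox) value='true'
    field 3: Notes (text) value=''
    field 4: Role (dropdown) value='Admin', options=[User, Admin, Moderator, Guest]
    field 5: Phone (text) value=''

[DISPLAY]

 ┃                                      ┃      
 ┃                                      ┃      
 ┃                                      ┃      
 ┃                                      ┃      
━┃                                      ┃      
 ┃                                      ┃      
━┃                                      ┃      
e┗━━━━━━━━━━━━━━━━━━━━━━━━━━━━━━━━━━━━━━┛      
─────────────────┨ ┃                           
,status,age,date▲┃ ┃                           
nto,inactive,39,█┃ ┃                           
in,active,75,202░┃ ┃                           
on,pending,25,20░┃ ┃                           
ey,inactive,62,2░┃ ┃                           
York,inactive,72░┃ ┃                           
o,active,80,2024░┃ ┃                           
o,cancelled,41,2░┃ ┃                           
ey,completed,49,░┃ ┃                           
nto,cancelled,39░┃ ┃                           
s,cancelled,56,2░┃━┛                           
o,active,52,2024▼┃                             
━━━━━━━━━━━━━━━━━┛                             
                                               


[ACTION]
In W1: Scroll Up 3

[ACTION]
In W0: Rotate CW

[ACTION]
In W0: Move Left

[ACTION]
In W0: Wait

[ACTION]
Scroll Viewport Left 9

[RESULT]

          ┃                                    
          ┃                                    
          ┃                                    
          ┃                                    
━━━━━━━━━━┃                                    
          ┃                                    
────┏━━━━━┃                                    
   │┃ File┗━━━━━━━━━━━━━━━━━━━━━━━━━━━━━━━━━━━━
   │┠─────────────────────┨ ┃                  
   │┃█ity,status,age,date▲┃ ┃                  
   │┃Toronto,inactive,39,█┃ ┃                  
   │┃Berlin,active,75,202░┃ ┃                  
   │┃London,pending,25,20░┃ ┃                  
   │┃Sydney,inactive,62,2░┃ ┃                  
   │┃New York,inactive,72░┃ ┃                  
   │┃Tokyo,active,80,2024░┃ ┃                  
   │┃Tokyo,cancelled,41,2░┃ ┃                  
   │┃Sydney,completed,49,░┃ ┃                  
   │┃Toronto,cancelled,39░┃ ┃                  
━━━━┃Paris,cancelled,56,2░┃━┛                  
    ┃Tokyo,active,52,2024▼┃                    
    ┗━━━━━━━━━━━━━━━━━━━━━┛                    
                                               


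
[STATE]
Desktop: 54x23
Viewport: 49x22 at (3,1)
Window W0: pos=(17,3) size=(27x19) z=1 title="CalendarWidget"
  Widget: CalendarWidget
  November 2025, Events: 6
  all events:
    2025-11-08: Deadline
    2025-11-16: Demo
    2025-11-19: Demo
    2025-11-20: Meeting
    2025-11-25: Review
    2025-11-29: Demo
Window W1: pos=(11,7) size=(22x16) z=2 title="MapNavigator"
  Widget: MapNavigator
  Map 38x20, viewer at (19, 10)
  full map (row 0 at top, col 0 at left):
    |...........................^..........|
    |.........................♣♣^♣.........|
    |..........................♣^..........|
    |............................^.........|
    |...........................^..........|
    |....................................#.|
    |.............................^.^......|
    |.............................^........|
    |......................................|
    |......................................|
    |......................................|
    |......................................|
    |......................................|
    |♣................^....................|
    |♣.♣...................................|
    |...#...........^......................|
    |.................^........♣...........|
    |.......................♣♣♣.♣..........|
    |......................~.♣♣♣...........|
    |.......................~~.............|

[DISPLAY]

                                                 
                                                 
              ┏━━━━━━━━━━━━━━━━━━━━━━━━━┓        
              ┃ CalendarWidget          ┃        
              ┠─────────────────────────┨        
              ┃      November 2025      ┃        
        ┏━━━━━━━━━━━━━━━━━━━━┓Sa Su     ┃        
        ┃ MapNavigator       ┃ 1  2     ┃        
        ┠────────────────────┨ 8*  9    ┃        
        ┃..................^.┃15 16*    ┃        
        ┃....................┃1 22 23   ┃        
        ┃....................┃ 29* 30   ┃        
        ┃....................┃          ┃        
        ┃....................┃          ┃        
        ┃....................┃          ┃        
        ┃..........@.........┃          ┃        
        ┃....................┃          ┃        
        ┃....................┃          ┃        
        ┃........^...........┃          ┃        
        ┃....................┃          ┃        
        ┃......^.............┃━━━━━━━━━━┛        
        ┗━━━━━━━━━━━━━━━━━━━━┛                   


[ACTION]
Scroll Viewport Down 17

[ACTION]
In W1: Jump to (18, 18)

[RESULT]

                                                 
                                                 
              ┏━━━━━━━━━━━━━━━━━━━━━━━━━┓        
              ┃ CalendarWidget          ┃        
              ┠─────────────────────────┨        
              ┃      November 2025      ┃        
        ┏━━━━━━━━━━━━━━━━━━━━┓Sa Su     ┃        
        ┃ MapNavigator       ┃ 1  2     ┃        
        ┠────────────────────┨ 8*  9    ┃        
        ┃....................┃15 16*    ┃        
        ┃.........^..........┃1 22 23   ┃        
        ┃....................┃ 29* 30   ┃        
        ┃.......^............┃          ┃        
        ┃.........^........♣.┃          ┃        
        ┃...............♣♣♣.♣┃          ┃        
        ┃..........@...~.♣♣♣.┃          ┃        
        ┃...............~~...┃          ┃        
        ┃                    ┃          ┃        
        ┃                    ┃          ┃        
        ┃                    ┃          ┃        
        ┃                    ┃━━━━━━━━━━┛        
        ┗━━━━━━━━━━━━━━━━━━━━┛                   


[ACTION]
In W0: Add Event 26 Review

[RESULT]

                                                 
                                                 
              ┏━━━━━━━━━━━━━━━━━━━━━━━━━┓        
              ┃ CalendarWidget          ┃        
              ┠─────────────────────────┨        
              ┃      November 2025      ┃        
        ┏━━━━━━━━━━━━━━━━━━━━┓Sa Su     ┃        
        ┃ MapNavigator       ┃ 1  2     ┃        
        ┠────────────────────┨ 8*  9    ┃        
        ┃....................┃15 16*    ┃        
        ┃.........^..........┃1 22 23   ┃        
        ┃....................┃8 29* 30  ┃        
        ┃.......^............┃          ┃        
        ┃.........^........♣.┃          ┃        
        ┃...............♣♣♣.♣┃          ┃        
        ┃..........@...~.♣♣♣.┃          ┃        
        ┃...............~~...┃          ┃        
        ┃                    ┃          ┃        
        ┃                    ┃          ┃        
        ┃                    ┃          ┃        
        ┃                    ┃━━━━━━━━━━┛        
        ┗━━━━━━━━━━━━━━━━━━━━┛                   


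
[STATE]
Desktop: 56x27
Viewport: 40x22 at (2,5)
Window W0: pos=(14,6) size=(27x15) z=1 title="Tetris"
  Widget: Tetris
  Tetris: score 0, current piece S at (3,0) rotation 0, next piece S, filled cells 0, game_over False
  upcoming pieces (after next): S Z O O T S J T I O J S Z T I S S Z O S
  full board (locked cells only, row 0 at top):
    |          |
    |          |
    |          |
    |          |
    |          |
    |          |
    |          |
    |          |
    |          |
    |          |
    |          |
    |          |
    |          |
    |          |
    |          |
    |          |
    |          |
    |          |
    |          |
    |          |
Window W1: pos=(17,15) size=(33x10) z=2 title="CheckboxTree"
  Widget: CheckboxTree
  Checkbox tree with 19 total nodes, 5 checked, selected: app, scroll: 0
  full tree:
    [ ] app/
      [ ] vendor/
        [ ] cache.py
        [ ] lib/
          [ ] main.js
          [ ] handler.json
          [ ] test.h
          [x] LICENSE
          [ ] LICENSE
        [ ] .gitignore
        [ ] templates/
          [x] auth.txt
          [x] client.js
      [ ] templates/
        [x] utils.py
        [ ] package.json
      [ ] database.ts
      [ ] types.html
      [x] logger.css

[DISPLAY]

                                        
            ┏━━━━━━━━━━━━━━━━━━━━━━━━━┓ 
            ┃ Tetris                  ┃ 
            ┠─────────────────────────┨ 
            ┃          │Next:         ┃ 
            ┃          │ ░░           ┃ 
            ┃          │░░            ┃ 
            ┃          │              ┃ 
            ┃          │              ┃ 
            ┃          │              ┃ 
            ┃  ┏━━━━━━━━━━━━━━━━━━━━━━━━
            ┃  ┃ CheckboxTree           
            ┃  ┠────────────────────────
            ┃  ┃>[-] app/               
            ┃  ┃   [-] vendor/          
            ┗━━┃     [ ] cache.py       
               ┃     [-] lib/           
               ┃       [ ] main.js      
               ┃       [ ] handler.json 
               ┗━━━━━━━━━━━━━━━━━━━━━━━━
                                        
                                        


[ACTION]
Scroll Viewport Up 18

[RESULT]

                                        
                                        
                                        
                                        
                                        
                                        
            ┏━━━━━━━━━━━━━━━━━━━━━━━━━┓ 
            ┃ Tetris                  ┃ 
            ┠─────────────────────────┨ 
            ┃          │Next:         ┃ 
            ┃          │ ░░           ┃ 
            ┃          │░░            ┃ 
            ┃          │              ┃ 
            ┃          │              ┃ 
            ┃          │              ┃ 
            ┃  ┏━━━━━━━━━━━━━━━━━━━━━━━━
            ┃  ┃ CheckboxTree           
            ┃  ┠────────────────────────
            ┃  ┃>[-] app/               
            ┃  ┃   [-] vendor/          
            ┗━━┃     [ ] cache.py       
               ┃     [-] lib/           


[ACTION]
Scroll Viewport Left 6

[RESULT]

                                        
                                        
                                        
                                        
                                        
                                        
              ┏━━━━━━━━━━━━━━━━━━━━━━━━━
              ┃ Tetris                  
              ┠─────────────────────────
              ┃          │Next:         
              ┃          │ ░░           
              ┃          │░░            
              ┃          │              
              ┃          │              
              ┃          │              
              ┃  ┏━━━━━━━━━━━━━━━━━━━━━━
              ┃  ┃ CheckboxTree         
              ┃  ┠──────────────────────
              ┃  ┃>[-] app/             
              ┃  ┃   [-] vendor/        
              ┗━━┃     [ ] cache.py     
                 ┃     [-] lib/         


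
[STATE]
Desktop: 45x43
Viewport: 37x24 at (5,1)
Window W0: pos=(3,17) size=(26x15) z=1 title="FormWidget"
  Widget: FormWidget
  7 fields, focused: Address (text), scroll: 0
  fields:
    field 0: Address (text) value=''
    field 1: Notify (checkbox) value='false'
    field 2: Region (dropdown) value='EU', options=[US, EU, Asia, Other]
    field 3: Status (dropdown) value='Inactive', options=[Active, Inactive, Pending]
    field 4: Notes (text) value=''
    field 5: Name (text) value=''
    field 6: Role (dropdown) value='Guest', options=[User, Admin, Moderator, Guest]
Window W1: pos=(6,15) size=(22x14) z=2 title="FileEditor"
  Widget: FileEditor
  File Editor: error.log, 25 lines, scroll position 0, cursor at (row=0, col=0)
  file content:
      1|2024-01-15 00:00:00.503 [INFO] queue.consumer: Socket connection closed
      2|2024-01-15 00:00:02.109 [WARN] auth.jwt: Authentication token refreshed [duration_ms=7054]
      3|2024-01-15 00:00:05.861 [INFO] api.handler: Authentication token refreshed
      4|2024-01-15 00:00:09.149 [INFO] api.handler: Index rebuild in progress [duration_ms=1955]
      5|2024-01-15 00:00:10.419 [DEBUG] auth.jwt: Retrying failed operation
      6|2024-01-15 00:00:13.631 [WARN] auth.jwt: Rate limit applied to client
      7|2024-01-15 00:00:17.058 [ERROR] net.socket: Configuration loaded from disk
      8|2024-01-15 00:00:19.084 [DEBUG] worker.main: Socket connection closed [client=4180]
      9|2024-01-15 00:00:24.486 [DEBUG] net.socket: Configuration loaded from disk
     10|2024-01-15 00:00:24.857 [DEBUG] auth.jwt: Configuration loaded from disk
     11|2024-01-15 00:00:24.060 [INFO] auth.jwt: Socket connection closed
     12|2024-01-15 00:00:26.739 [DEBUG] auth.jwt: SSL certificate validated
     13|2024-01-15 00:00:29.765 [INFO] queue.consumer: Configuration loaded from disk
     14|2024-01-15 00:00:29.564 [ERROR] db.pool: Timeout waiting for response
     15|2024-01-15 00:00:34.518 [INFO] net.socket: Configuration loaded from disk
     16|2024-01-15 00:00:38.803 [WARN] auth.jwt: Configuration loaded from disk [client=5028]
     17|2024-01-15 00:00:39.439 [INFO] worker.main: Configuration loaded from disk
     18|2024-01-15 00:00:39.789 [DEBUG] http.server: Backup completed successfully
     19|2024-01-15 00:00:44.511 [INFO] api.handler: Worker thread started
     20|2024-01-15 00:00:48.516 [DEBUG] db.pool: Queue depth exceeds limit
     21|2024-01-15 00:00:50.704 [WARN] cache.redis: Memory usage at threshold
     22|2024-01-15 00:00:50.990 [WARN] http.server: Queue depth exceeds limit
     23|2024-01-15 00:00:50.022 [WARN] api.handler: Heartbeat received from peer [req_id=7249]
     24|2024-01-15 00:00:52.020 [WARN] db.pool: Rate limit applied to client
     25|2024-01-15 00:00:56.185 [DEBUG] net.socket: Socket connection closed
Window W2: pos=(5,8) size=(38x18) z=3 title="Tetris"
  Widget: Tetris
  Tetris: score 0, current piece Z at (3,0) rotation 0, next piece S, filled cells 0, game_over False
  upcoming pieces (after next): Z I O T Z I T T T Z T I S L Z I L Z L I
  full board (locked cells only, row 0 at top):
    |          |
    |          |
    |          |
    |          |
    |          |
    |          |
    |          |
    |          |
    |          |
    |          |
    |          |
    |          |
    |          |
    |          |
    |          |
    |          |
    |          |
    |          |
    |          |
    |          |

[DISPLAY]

                                     
                                     
                                     
                                     
                                     
                                     
                                     
┏━━━━━━━━━━━━━━━━━━━━━━━━━━━━━━━━━━━━
┃ Tetris                             
┠────────────────────────────────────
┃          │Next:                    
┃          │ ░░                      
┃          │░░                       
┃          │                         
┃          │                         
┃          │                         
┃          │Score:                   
┃          │0                        
┃          │                         
┃          │                         
┃          │                         
┃          │                         
┃          │                         
┃          │                         


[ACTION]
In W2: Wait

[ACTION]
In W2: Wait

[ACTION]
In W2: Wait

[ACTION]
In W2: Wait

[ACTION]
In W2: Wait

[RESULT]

                                     
                                     
                                     
                                     
                                     
                                     
                                     
┏━━━━━━━━━━━━━━━━━━━━━━━━━━━━━━━━━━━━
┃ Tetris                             
┠────────────────────────────────────
┃    ▓▓    │Next:                    
┃          │ ░░                      
┃          │░░                       
┃          │                         
┃          │                         
┃          │                         
┃          │Score:                   
┃          │0                        
┃          │                         
┃          │                         
┃          │                         
┃          │                         
┃          │                         
┃          │                         
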